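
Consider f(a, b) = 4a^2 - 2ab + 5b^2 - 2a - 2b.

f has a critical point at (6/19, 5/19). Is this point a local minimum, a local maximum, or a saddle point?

The Hessian of f is constant: H = [[8, -2], [-2, 10]].
det(H) = 8·10 − (-2)² = 76.
det(H) > 0 and tr(H) = 18 > 0, so H is positive definite and the point is a local minimum.

local minimum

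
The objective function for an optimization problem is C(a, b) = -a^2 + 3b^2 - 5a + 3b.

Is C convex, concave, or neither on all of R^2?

C is quadratic, so its Hessian is the constant matrix H = [[-2, 0], [0, 6]].
det(H) = -12, tr(H) = 4.
det(H) < 0, so H is indefinite: neither convex nor concave.

neither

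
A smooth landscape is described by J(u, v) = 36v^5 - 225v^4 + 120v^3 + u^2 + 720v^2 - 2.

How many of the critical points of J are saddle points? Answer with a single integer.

J separates as a function of u plus a function of v, so ∇J=0 decouples.
∂J/∂u = 2u = 0 at u ∈ {0}; ∂J/∂v = 180v(v - 4)(v - 2)(v + 1) = 0 at v ∈ {-1, 0, 2, 4}.
The Hessian is diagonal: diag(J_uu, J_vv). Second derivatives: J_uu(0)=2; J_vv(-1)=-2700, J_vv(0)=1440, J_vv(2)=-2160, J_vv(4)=7200.
Saddle points occur where the two diagonal entries have opposite signs: (0, -1), (0, 2). Count: 2.

2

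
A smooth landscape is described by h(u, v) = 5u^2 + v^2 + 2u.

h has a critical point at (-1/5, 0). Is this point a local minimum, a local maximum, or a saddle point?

local minimum

The Hessian of h is constant: H = [[10, 0], [0, 2]].
det(H) = 10·2 − 0² = 20.
det(H) > 0 and tr(H) = 12 > 0, so H is positive definite and the point is a local minimum.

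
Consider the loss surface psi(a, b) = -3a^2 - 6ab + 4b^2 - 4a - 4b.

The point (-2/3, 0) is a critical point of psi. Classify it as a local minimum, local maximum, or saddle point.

The Hessian of psi is constant: H = [[-6, -6], [-6, 8]].
det(H) = (-6)·8 − (-6)² = -84.
Since det(H) < 0, H is indefinite and the critical point is a saddle point.

saddle point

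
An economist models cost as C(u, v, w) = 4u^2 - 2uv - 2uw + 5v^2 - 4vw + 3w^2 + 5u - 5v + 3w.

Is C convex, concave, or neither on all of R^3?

C is quadratic, so its Hessian is the constant matrix H = [[8, -2, -2], [-2, 10, -4], [-2, -4, 6]].
Leading principal minors: 8, 76, 256.
All positive ⇒ H ≻ 0 ⇒ convex.

convex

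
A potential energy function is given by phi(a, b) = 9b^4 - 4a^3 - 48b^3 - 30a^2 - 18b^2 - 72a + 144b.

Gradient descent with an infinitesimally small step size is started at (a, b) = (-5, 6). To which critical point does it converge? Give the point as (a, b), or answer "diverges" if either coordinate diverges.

phi is separable, so gradient descent decouples: a follows -∂phi/∂a, b follows -∂phi/∂b.
∂phi/∂a = -12(a + 2)(a + 3); at a=-5 this is -72, so a increases.
∂phi/∂b = 36(b - 4)(b - 1)(b + 1); at b=6 this is 2520, so b decreases.
a converges to its nearest critical value -3 (a local min of the a-part); b converges to 4. The iterate converges to (-3, 4).

(-3, 4)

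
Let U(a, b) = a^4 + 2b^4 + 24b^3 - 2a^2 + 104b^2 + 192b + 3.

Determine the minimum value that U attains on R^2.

U(a,b) separates as P(a) + Q(b) + 3, so its minimum is min P + min Q + 3.
P'(a) = 4a(a - 1)(a + 1) vanishes at a ∈ {-1, 0, 1}; Q'(b) = 8(b + 2)(b + 3)(b + 4) vanishes at b ∈ {-4, -3, -2}.
Local minima of P (where P''>0): P(-1)=-1, P(1)=-1. Local minima of Q: Q(-4)=-128, Q(-2)=-128.
So the global minimum of U is P(-1) + Q(-4) + 3 = -1 − 128 + 3 = -126, attained at (-1, -4).

-126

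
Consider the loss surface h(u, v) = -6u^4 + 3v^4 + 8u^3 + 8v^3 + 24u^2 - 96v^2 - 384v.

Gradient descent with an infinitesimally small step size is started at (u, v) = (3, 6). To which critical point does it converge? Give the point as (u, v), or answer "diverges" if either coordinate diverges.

diverges

h is separable, so gradient descent decouples: u follows -∂h/∂u, v follows -∂h/∂v.
∂h/∂u = -24u(u - 2)(u + 1); at u=3 this is -288, so u increases.
∂h/∂v = 12(v - 4)(v + 2)(v + 4); at v=6 this is 1920, so v decreases.
The u-coordinate has no critical point in that direction and runs off to infinity.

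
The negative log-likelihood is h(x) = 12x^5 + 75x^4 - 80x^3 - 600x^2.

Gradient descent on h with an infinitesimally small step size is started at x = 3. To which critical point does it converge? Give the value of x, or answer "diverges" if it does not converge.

h'(x) = 60x(x - 2)(x + 2)(x + 5), so h'(3) = 7200.
Gradient descent moves in the -h' direction, i.e. x is decreasing.
The nearest critical point in that direction is x = 2, where h'' = 3360 > 0 (a local minimum). The iterate converges there.

2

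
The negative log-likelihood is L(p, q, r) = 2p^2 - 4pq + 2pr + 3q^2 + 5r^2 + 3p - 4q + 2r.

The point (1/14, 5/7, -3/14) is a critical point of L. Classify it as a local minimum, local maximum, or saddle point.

local minimum

The Hessian is constant: H = [[4, -4, 2], [-4, 6, 0], [2, 0, 10]].
Leading principal minors: Δ₁ = 4, Δ₂ = 8, Δ₃ = 56.
All leading minors are positive, so H is positive definite: a local minimum.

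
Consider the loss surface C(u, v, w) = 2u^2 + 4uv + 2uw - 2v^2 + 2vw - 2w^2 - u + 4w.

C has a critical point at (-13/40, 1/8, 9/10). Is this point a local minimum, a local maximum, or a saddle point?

saddle point

The Hessian is constant: H = [[4, 4, 2], [4, -4, 2], [2, 2, -4]].
Leading principal minors: Δ₁ = 4, Δ₂ = -32, Δ₃ = 160.
The minors fit neither the all-positive nor the alternating-sign pattern, so H is indefinite: a saddle point.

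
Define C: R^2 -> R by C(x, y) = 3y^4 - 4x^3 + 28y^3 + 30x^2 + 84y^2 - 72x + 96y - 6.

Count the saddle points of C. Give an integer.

C separates as a function of x plus a function of y, so ∇C=0 decouples.
∂C/∂x = -12(x - 3)(x - 2) = 0 at x ∈ {2, 3}; ∂C/∂y = 12(y + 1)(y + 2)(y + 4) = 0 at y ∈ {-4, -2, -1}.
The Hessian is diagonal: diag(C_xx, C_yy). Second derivatives: C_xx(2)=12, C_xx(3)=-12; C_yy(-4)=72, C_yy(-2)=-24, C_yy(-1)=36.
Saddle points occur where the two diagonal entries have opposite signs: (2, -2), (3, -4), (3, -1). Count: 3.

3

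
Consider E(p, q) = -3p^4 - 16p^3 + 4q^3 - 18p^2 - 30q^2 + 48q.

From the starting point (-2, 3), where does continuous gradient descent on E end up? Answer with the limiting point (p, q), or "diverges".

(-1, 4)

E is separable, so gradient descent decouples: p follows -∂E/∂p, q follows -∂E/∂q.
∂E/∂p = -12p(p + 1)(p + 3); at p=-2 this is -24, so p increases.
∂E/∂q = 12(q - 4)(q - 1); at q=3 this is -24, so q increases.
p converges to its nearest critical value -1 (a local min of the p-part); q converges to 4. The iterate converges to (-1, 4).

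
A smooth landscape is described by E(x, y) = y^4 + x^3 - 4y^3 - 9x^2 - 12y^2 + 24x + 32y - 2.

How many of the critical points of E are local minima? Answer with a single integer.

2

E separates as a function of x plus a function of y, so ∇E=0 decouples.
∂E/∂x = 3(x - 4)(x - 2) = 0 at x ∈ {2, 4}; ∂E/∂y = 4(y - 4)(y - 1)(y + 2) = 0 at y ∈ {-2, 1, 4}.
The Hessian is diagonal: diag(E_xx, E_yy). Second derivatives: E_xx(2)=-6, E_xx(4)=6; E_yy(-2)=72, E_yy(1)=-36, E_yy(4)=72.
Local minima occur where both diagonal entries positive: (4, -2), (4, 4). Count: 2.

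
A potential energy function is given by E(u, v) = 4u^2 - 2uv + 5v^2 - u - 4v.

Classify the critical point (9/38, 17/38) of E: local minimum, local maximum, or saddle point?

The Hessian of E is constant: H = [[8, -2], [-2, 10]].
det(H) = 8·10 − (-2)² = 76.
det(H) > 0 and tr(H) = 18 > 0, so H is positive definite and the point is a local minimum.

local minimum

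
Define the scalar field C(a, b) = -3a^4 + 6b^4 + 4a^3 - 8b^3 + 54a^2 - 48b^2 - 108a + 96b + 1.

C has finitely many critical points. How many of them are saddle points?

5

C separates as a function of a plus a function of b, so ∇C=0 decouples.
∂C/∂a = -12(a - 3)(a - 1)(a + 3) = 0 at a ∈ {-3, 1, 3}; ∂C/∂b = 24(b - 2)(b - 1)(b + 2) = 0 at b ∈ {-2, 1, 2}.
The Hessian is diagonal: diag(C_aa, C_bb). Second derivatives: C_aa(-3)=-288, C_aa(1)=96, C_aa(3)=-144; C_bb(-2)=288, C_bb(1)=-72, C_bb(2)=96.
Saddle points occur where the two diagonal entries have opposite signs: (-3, -2), (-3, 2), (1, 1), (3, -2), (3, 2). Count: 5.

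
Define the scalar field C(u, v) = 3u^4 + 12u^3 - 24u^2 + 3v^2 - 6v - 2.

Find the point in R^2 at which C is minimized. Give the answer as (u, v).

C(u,v) separates as P(u) + Q(v) − 2, so its minimum is min P + min Q − 2.
P'(u) = 12u(u - 1)(u + 4) vanishes at u ∈ {-4, 0, 1}; Q'(v) = 6v - 6 vanishes at v ∈ {1}.
Local minima of P (where P''>0): P(-4)=-384, P(1)=-9. Local minima of Q: Q(1)=-3.
So the global minimum of C is P(-4) + Q(1) − 2 = -384 − 3 − 2 = -389, attained at (-4, 1).

(-4, 1)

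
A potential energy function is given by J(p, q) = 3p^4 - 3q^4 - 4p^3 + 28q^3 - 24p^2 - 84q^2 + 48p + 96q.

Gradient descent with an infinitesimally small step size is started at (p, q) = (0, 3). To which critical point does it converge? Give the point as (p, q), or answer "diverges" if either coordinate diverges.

(-2, 2)

J is separable, so gradient descent decouples: p follows -∂J/∂p, q follows -∂J/∂q.
∂J/∂p = 12(p - 2)(p - 1)(p + 2); at p=0 this is 48, so p decreases.
∂J/∂q = -12(q - 4)(q - 2)(q - 1); at q=3 this is 24, so q decreases.
p converges to its nearest critical value -2 (a local min of the p-part); q converges to 2. The iterate converges to (-2, 2).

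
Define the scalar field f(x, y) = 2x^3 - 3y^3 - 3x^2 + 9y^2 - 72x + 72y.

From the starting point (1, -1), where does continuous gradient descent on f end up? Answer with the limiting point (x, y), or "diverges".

f is separable, so gradient descent decouples: x follows -∂f/∂x, y follows -∂f/∂y.
∂f/∂x = 6(x - 4)(x + 3); at x=1 this is -72, so x increases.
∂f/∂y = -9(y - 4)(y + 2); at y=-1 this is 45, so y decreases.
x converges to its nearest critical value 4 (a local min of the x-part); y converges to -2. The iterate converges to (4, -2).

(4, -2)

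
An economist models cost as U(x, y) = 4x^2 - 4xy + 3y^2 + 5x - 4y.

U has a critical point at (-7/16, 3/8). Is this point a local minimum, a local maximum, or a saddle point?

The Hessian of U is constant: H = [[8, -4], [-4, 6]].
det(H) = 8·6 − (-4)² = 32.
det(H) > 0 and tr(H) = 14 > 0, so H is positive definite and the point is a local minimum.

local minimum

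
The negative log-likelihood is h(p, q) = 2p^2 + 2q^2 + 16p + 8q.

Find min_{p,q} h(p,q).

h(p,q) separates as A(p) + B(q), so its minimum is min A + min B.
A'(p) = 4p + 16 vanishes at p ∈ {-4}; B'(q) = 4q + 8 vanishes at q ∈ {-2}.
Local minima of A (where A''>0): A(-4)=-32. Local minima of B: B(-2)=-8.
So the global minimum of h is A(-4) + B(-2) = -32 − 8 = -40, attained at (-4, -2).

-40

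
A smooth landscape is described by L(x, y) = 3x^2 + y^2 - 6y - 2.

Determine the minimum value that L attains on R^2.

-11

L(x,y) separates as P(x) + Q(y) − 2, so its minimum is min P + min Q − 2.
P'(x) = 6x vanishes at x ∈ {0}; Q'(y) = 2y - 6 vanishes at y ∈ {3}.
Local minima of P (where P''>0): P(0)=0. Local minima of Q: Q(3)=-9.
So the global minimum of L is P(0) + Q(3) − 2 = 0 − 9 − 2 = -11, attained at (0, 3).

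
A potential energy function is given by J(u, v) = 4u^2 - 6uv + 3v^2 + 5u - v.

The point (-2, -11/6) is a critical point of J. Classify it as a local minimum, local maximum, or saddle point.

local minimum

The Hessian of J is constant: H = [[8, -6], [-6, 6]].
det(H) = 8·6 − (-6)² = 12.
det(H) > 0 and tr(H) = 14 > 0, so H is positive definite and the point is a local minimum.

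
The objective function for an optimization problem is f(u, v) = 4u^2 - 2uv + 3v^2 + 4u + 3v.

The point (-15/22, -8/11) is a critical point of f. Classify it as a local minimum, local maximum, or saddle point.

local minimum

The Hessian of f is constant: H = [[8, -2], [-2, 6]].
det(H) = 8·6 − (-2)² = 44.
det(H) > 0 and tr(H) = 14 > 0, so H is positive definite and the point is a local minimum.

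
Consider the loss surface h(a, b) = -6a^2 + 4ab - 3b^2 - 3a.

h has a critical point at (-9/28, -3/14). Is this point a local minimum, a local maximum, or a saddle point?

The Hessian of h is constant: H = [[-12, 4], [4, -6]].
det(H) = (-12)·(-6) − 4² = 56.
det(H) > 0 and tr(H) = -18 < 0, so H is negative definite and the point is a local maximum.

local maximum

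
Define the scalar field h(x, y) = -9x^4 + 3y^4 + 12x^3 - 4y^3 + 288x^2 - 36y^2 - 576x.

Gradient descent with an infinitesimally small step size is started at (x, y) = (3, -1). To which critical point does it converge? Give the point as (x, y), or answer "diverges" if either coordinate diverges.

h is separable, so gradient descent decouples: x follows -∂h/∂x, y follows -∂h/∂y.
∂h/∂x = -36(x - 4)(x - 1)(x + 4); at x=3 this is 504, so x decreases.
∂h/∂y = 12y(y - 3)(y + 2); at y=-1 this is 48, so y decreases.
x converges to its nearest critical value 1 (a local min of the x-part); y converges to -2. The iterate converges to (1, -2).

(1, -2)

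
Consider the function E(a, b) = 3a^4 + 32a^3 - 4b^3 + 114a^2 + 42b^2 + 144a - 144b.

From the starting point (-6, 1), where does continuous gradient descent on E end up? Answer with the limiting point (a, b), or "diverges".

E is separable, so gradient descent decouples: a follows -∂E/∂a, b follows -∂E/∂b.
∂E/∂a = 12(a + 1)(a + 3)(a + 4); at a=-6 this is -360, so a increases.
∂E/∂b = -12(b - 4)(b - 3); at b=1 this is -72, so b increases.
a converges to its nearest critical value -4 (a local min of the a-part); b converges to 3. The iterate converges to (-4, 3).

(-4, 3)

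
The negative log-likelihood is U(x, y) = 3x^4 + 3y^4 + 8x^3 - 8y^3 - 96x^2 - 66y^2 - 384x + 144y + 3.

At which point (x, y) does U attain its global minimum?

(4, -3)

U(x,y) separates as P(x) + Q(y) + 3, so its minimum is min P + min Q + 3.
P'(x) = 12(x - 4)(x + 2)(x + 4) vanishes at x ∈ {-4, -2, 4}; Q'(y) = 12(y - 4)(y - 1)(y + 3) vanishes at y ∈ {-3, 1, 4}.
Local minima of P (where P''>0): P(-4)=256, P(4)=-1792. Local minima of Q: Q(-3)=-567, Q(4)=-224.
So the global minimum of U is P(4) + Q(-3) + 3 = -1792 − 567 + 3 = -2356, attained at (4, -3).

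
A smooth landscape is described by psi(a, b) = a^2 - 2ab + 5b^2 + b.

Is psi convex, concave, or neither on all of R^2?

convex

psi is quadratic, so its Hessian is the constant matrix H = [[2, -2], [-2, 10]].
det(H) = 16, tr(H) = 12.
det(H) > 0 and tr(H) > 0, so H is positive definite everywhere: convex.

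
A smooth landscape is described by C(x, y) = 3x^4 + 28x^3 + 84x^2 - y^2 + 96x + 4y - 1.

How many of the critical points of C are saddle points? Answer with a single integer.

2

C separates as a function of x plus a function of y, so ∇C=0 decouples.
∂C/∂x = 12(x + 1)(x + 2)(x + 4) = 0 at x ∈ {-4, -2, -1}; ∂C/∂y = -2(y - 2) = 0 at y ∈ {2}.
The Hessian is diagonal: diag(C_xx, C_yy). Second derivatives: C_xx(-4)=72, C_xx(-2)=-24, C_xx(-1)=36; C_yy(2)=-2.
Saddle points occur where the two diagonal entries have opposite signs: (-4, 2), (-1, 2). Count: 2.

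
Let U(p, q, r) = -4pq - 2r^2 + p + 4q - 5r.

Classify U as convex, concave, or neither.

U is quadratic, so its Hessian is the constant matrix H = [[0, -4, 0], [-4, 0, 0], [0, 0, -4]].
Leading principal minors: 0, -16, 64.
Neither pattern holds ⇒ H is indefinite ⇒ neither convex nor concave.

neither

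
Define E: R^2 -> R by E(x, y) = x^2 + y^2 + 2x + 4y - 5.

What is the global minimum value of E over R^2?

-10

E(x,y) separates as P(x) + Q(y) − 5, so its minimum is min P + min Q − 5.
P'(x) = 2x + 2 vanishes at x ∈ {-1}; Q'(y) = 2y + 4 vanishes at y ∈ {-2}.
Local minima of P (where P''>0): P(-1)=-1. Local minima of Q: Q(-2)=-4.
So the global minimum of E is P(-1) + Q(-2) − 5 = -1 − 4 − 5 = -10, attained at (-1, -2).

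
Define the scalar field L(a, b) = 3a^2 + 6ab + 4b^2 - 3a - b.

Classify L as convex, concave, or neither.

L is quadratic, so its Hessian is the constant matrix H = [[6, 6], [6, 8]].
det(H) = 12, tr(H) = 14.
det(H) > 0 and tr(H) > 0, so H is positive definite everywhere: convex.

convex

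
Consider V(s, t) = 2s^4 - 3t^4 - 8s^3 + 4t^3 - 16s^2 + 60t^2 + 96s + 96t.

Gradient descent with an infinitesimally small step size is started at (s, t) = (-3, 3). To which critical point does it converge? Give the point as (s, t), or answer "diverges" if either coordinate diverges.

V is separable, so gradient descent decouples: s follows -∂V/∂s, t follows -∂V/∂t.
∂V/∂s = 8(s - 3)(s - 2)(s + 2); at s=-3 this is -240, so s increases.
∂V/∂t = -12(t - 4)(t + 1)(t + 2); at t=3 this is 240, so t decreases.
s converges to its nearest critical value -2 (a local min of the s-part); t converges to -1. The iterate converges to (-2, -1).

(-2, -1)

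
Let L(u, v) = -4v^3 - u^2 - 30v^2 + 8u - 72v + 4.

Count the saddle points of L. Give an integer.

L separates as a function of u plus a function of v, so ∇L=0 decouples.
∂L/∂u = -2(u - 4) = 0 at u ∈ {4}; ∂L/∂v = -12(v + 2)(v + 3) = 0 at v ∈ {-3, -2}.
The Hessian is diagonal: diag(L_uu, L_vv). Second derivatives: L_uu(4)=-2; L_vv(-3)=12, L_vv(-2)=-12.
Saddle points occur where the two diagonal entries have opposite signs: (4, -3). Count: 1.

1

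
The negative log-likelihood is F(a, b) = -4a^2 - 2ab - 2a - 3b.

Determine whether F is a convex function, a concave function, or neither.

neither

F is quadratic, so its Hessian is the constant matrix H = [[-8, -2], [-2, 0]].
det(H) = -4, tr(H) = -8.
det(H) < 0, so H is indefinite: neither convex nor concave.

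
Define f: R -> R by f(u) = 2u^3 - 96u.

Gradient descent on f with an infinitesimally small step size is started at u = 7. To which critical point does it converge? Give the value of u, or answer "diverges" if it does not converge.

f'(u) = 6(u - 4)(u + 4), so f'(7) = 198.
Gradient descent moves in the -f' direction, i.e. u is decreasing.
The nearest critical point in that direction is u = 4, where f'' = 48 > 0 (a local minimum). The iterate converges there.

4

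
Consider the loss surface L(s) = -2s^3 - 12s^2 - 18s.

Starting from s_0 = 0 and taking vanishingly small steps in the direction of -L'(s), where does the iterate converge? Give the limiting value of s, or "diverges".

diverges

L'(s) = -6(s + 1)(s + 3), so L'(0) = -18.
Gradient descent moves in the -L' direction, i.e. s is increasing.
There is no critical point above s=0, and L' keeps the same sign, so the iterate runs off to +∞.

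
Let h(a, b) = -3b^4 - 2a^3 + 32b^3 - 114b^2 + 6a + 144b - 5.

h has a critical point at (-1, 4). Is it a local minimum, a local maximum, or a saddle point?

saddle point

The mixed partial ∂²h/∂a∂b is 0, so the Hessian at any point is diag(h_aa, h_bb) = diag(-12a, 12(-3b^2 + 16b - 19)).
At (-1, 4): H = diag(12, -36).
The eigenvalues have opposite signs, so H is indefinite: a saddle point.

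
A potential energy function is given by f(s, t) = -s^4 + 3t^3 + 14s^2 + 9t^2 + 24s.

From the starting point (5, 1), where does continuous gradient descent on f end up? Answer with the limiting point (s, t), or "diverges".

diverges

f is separable, so gradient descent decouples: s follows -∂f/∂s, t follows -∂f/∂t.
∂f/∂s = -4(s - 3)(s + 1)(s + 2); at s=5 this is -336, so s increases.
∂f/∂t = 9t(t + 2); at t=1 this is 27, so t decreases.
The s-coordinate has no critical point in that direction and runs off to infinity.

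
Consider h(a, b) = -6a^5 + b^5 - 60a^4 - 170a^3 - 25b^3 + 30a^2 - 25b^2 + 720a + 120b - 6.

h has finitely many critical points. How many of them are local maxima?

h separates as a function of a plus a function of b, so ∇h=0 decouples.
∂h/∂a = -30(a - 1)(a + 2)(a + 3)(a + 4) = 0 at a ∈ {-4, -3, -2, 1}; ∂h/∂b = 5(b - 4)(b - 1)(b + 2)(b + 3) = 0 at b ∈ {-3, -2, 1, 4}.
The Hessian is diagonal: diag(h_aa, h_bb). Second derivatives: h_aa(-4)=300, h_aa(-3)=-120, h_aa(-2)=180, h_aa(1)=-1800; h_bb(-3)=-140, h_bb(-2)=90, h_bb(1)=-180, h_bb(4)=630.
Local maxima occur where both diagonal entries negative: (-3, -3), (-3, 1), (1, -3), (1, 1). Count: 4.

4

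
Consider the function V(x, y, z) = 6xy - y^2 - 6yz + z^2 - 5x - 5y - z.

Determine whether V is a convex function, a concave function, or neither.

V is quadratic, so its Hessian is the constant matrix H = [[0, 6, 0], [6, -2, -6], [0, -6, 2]].
Leading principal minors: 0, -36, -72.
Neither pattern holds ⇒ H is indefinite ⇒ neither convex nor concave.

neither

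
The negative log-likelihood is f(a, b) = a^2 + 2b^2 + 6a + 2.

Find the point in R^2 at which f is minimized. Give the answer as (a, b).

f(a,b) separates as P(a) + Q(b) + 2, so its minimum is min P + min Q + 2.
P'(a) = 2a + 6 vanishes at a ∈ {-3}; Q'(b) = 4b vanishes at b ∈ {0}.
Local minima of P (where P''>0): P(-3)=-9. Local minima of Q: Q(0)=0.
So the global minimum of f is P(-3) + Q(0) + 2 = -9 + 0 + 2 = -7, attained at (-3, 0).

(-3, 0)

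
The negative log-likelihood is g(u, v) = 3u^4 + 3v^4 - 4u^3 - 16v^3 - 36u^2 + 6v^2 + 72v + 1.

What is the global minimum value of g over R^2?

g(u,v) separates as P(u) + Q(v) + 1, so its minimum is min P + min Q + 1.
P'(u) = 12u(u - 3)(u + 2) vanishes at u ∈ {-2, 0, 3}; Q'(v) = 12(v - 3)(v - 2)(v + 1) vanishes at v ∈ {-1, 2, 3}.
Local minima of P (where P''>0): P(-2)=-64, P(3)=-189. Local minima of Q: Q(-1)=-47, Q(3)=81.
So the global minimum of g is P(3) + Q(-1) + 1 = -189 − 47 + 1 = -235, attained at (3, -1).

-235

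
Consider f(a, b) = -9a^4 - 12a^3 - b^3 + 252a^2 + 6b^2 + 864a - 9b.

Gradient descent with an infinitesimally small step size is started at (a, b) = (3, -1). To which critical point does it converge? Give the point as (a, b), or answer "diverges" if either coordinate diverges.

(-2, 1)

f is separable, so gradient descent decouples: a follows -∂f/∂a, b follows -∂f/∂b.
∂f/∂a = -36(a - 4)(a + 2)(a + 3); at a=3 this is 1080, so a decreases.
∂f/∂b = -3(b - 3)(b - 1); at b=-1 this is -24, so b increases.
a converges to its nearest critical value -2 (a local min of the a-part); b converges to 1. The iterate converges to (-2, 1).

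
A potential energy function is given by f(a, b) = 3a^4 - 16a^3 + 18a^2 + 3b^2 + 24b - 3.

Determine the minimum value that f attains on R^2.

f(a,b) separates as P(a) + Q(b) − 3, so its minimum is min P + min Q − 3.
P'(a) = 12a(a - 3)(a - 1) vanishes at a ∈ {0, 1, 3}; Q'(b) = 6b + 24 vanishes at b ∈ {-4}.
Local minima of P (where P''>0): P(0)=0, P(3)=-27. Local minima of Q: Q(-4)=-48.
So the global minimum of f is P(3) + Q(-4) − 3 = -27 − 48 − 3 = -78, attained at (3, -4).

-78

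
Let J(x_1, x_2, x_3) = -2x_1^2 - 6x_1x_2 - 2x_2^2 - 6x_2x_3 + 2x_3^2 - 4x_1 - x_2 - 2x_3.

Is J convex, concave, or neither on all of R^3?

neither

J is quadratic, so its Hessian is the constant matrix H = [[-4, -6, 0], [-6, -4, -6], [0, -6, 4]].
Leading principal minors: -4, -20, 64.
Neither pattern holds ⇒ H is indefinite ⇒ neither convex nor concave.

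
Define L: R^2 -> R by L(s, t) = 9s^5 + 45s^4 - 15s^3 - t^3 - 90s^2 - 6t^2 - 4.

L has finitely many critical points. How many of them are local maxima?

2

L separates as a function of s plus a function of t, so ∇L=0 decouples.
∂L/∂s = 45s(s - 1)(s + 1)(s + 4) = 0 at s ∈ {-4, -1, 0, 1}; ∂L/∂t = -3t(t + 4) = 0 at t ∈ {-4, 0}.
The Hessian is diagonal: diag(L_ss, L_tt). Second derivatives: L_ss(-4)=-2700, L_ss(-1)=270, L_ss(0)=-180, L_ss(1)=450; L_tt(-4)=12, L_tt(0)=-12.
Local maxima occur where both diagonal entries negative: (-4, 0), (0, 0). Count: 2.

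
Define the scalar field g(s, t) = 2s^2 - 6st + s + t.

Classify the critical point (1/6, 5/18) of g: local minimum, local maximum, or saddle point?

saddle point

The Hessian of g is constant: H = [[4, -6], [-6, 0]].
det(H) = 4·0 − (-6)² = -36.
Since det(H) < 0, H is indefinite and the critical point is a saddle point.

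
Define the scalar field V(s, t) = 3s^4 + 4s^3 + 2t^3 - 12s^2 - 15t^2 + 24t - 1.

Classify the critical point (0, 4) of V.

The mixed partial ∂²V/∂s∂t is 0, so the Hessian at any point is diag(V_ss, V_tt) = diag(12(3s^2 + 2s - 2), 6(2t - 5)).
At (0, 4): H = diag(-24, 18).
The eigenvalues have opposite signs, so H is indefinite: a saddle point.

saddle point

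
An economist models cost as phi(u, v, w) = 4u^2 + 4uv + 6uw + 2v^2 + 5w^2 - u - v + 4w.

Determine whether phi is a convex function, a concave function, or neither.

convex

phi is quadratic, so its Hessian is the constant matrix H = [[8, 4, 6], [4, 4, 0], [6, 0, 10]].
Leading principal minors: 8, 16, 16.
All positive ⇒ H ≻ 0 ⇒ convex.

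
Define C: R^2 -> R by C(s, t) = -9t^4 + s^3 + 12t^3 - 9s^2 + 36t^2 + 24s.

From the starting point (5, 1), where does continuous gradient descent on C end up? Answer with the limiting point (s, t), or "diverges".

C is separable, so gradient descent decouples: s follows -∂C/∂s, t follows -∂C/∂t.
∂C/∂s = 3(s - 4)(s - 2); at s=5 this is 9, so s decreases.
∂C/∂t = -36t(t - 2)(t + 1); at t=1 this is 72, so t decreases.
s converges to its nearest critical value 4 (a local min of the s-part); t converges to 0. The iterate converges to (4, 0).

(4, 0)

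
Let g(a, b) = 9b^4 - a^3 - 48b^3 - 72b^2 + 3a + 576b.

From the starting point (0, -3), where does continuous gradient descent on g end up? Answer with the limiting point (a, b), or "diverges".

g is separable, so gradient descent decouples: a follows -∂g/∂a, b follows -∂g/∂b.
∂g/∂a = -3(a - 1)(a + 1); at a=0 this is 3, so a decreases.
∂g/∂b = 36(b - 4)(b - 2)(b + 2); at b=-3 this is -1260, so b increases.
a converges to its nearest critical value -1 (a local min of the a-part); b converges to -2. The iterate converges to (-1, -2).

(-1, -2)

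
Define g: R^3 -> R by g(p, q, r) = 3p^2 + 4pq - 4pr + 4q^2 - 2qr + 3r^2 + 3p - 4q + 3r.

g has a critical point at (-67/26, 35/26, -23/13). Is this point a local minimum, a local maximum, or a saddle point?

local minimum

The Hessian is constant: H = [[6, 4, -4], [4, 8, -2], [-4, -2, 6]].
Leading principal minors: Δ₁ = 6, Δ₂ = 32, Δ₃ = 104.
All leading minors are positive, so H is positive definite: a local minimum.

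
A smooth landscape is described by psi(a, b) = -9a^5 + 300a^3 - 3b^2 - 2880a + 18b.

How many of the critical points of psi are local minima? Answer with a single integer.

psi separates as a function of a plus a function of b, so ∇psi=0 decouples.
∂psi/∂a = -45(a - 4)(a - 2)(a + 2)(a + 4) = 0 at a ∈ {-4, -2, 2, 4}; ∂psi/∂b = -6(b - 3) = 0 at b ∈ {3}.
The Hessian is diagonal: diag(psi_aa, psi_bb). Second derivatives: psi_aa(-4)=4320, psi_aa(-2)=-2160, psi_aa(2)=2160, psi_aa(4)=-4320; psi_bb(3)=-6.
Local minima occur where both diagonal entries positive: none. Count: 0.

0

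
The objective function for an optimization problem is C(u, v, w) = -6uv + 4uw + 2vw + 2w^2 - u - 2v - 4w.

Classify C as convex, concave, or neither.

C is quadratic, so its Hessian is the constant matrix H = [[0, -6, 4], [-6, 0, 2], [4, 2, 4]].
Leading principal minors: 0, -36, -240.
Neither pattern holds ⇒ H is indefinite ⇒ neither convex nor concave.

neither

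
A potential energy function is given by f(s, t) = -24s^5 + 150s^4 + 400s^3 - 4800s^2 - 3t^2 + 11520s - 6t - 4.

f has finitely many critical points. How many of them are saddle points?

2

f separates as a function of s plus a function of t, so ∇f=0 decouples.
∂f/∂s = -120(s - 4)(s - 3)(s - 2)(s + 4) = 0 at s ∈ {-4, 2, 3, 4}; ∂f/∂t = -6(t + 1) = 0 at t ∈ {-1}.
The Hessian is diagonal: diag(f_ss, f_tt). Second derivatives: f_ss(-4)=40320, f_ss(2)=-1440, f_ss(3)=840, f_ss(4)=-1920; f_tt(-1)=-6.
Saddle points occur where the two diagonal entries have opposite signs: (-4, -1), (3, -1). Count: 2.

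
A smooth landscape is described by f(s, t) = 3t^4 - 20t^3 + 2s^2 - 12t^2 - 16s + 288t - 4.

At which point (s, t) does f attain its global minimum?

(4, -2)

f(s,t) separates as P(s) + Q(t) − 4, so its minimum is min P + min Q − 4.
P'(s) = 4s - 16 vanishes at s ∈ {4}; Q'(t) = 12(t - 4)(t - 3)(t + 2) vanishes at t ∈ {-2, 3, 4}.
Local minima of P (where P''>0): P(4)=-32. Local minima of Q: Q(-2)=-416, Q(4)=448.
So the global minimum of f is P(4) + Q(-2) − 4 = -32 − 416 − 4 = -452, attained at (4, -2).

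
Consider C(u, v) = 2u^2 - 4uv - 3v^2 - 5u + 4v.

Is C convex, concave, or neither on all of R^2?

neither

C is quadratic, so its Hessian is the constant matrix H = [[4, -4], [-4, -6]].
det(H) = -40, tr(H) = -2.
det(H) < 0, so H is indefinite: neither convex nor concave.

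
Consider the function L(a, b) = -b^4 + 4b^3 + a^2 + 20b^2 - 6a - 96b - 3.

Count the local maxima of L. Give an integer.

0

L separates as a function of a plus a function of b, so ∇L=0 decouples.
∂L/∂a = 2(a - 3) = 0 at a ∈ {3}; ∂L/∂b = -4(b - 4)(b - 2)(b + 3) = 0 at b ∈ {-3, 2, 4}.
The Hessian is diagonal: diag(L_aa, L_bb). Second derivatives: L_aa(3)=2; L_bb(-3)=-140, L_bb(2)=40, L_bb(4)=-56.
Local maxima occur where both diagonal entries negative: none. Count: 0.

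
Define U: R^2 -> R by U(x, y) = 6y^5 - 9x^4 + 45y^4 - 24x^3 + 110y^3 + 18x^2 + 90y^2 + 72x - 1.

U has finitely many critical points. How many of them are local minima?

2

U separates as a function of x plus a function of y, so ∇U=0 decouples.
∂U/∂x = -36(x - 1)(x + 1)(x + 2) = 0 at x ∈ {-2, -1, 1}; ∂U/∂y = 30y(y + 1)(y + 2)(y + 3) = 0 at y ∈ {-3, -2, -1, 0}.
The Hessian is diagonal: diag(U_xx, U_yy). Second derivatives: U_xx(-2)=-108, U_xx(-1)=72, U_xx(1)=-216; U_yy(-3)=-180, U_yy(-2)=60, U_yy(-1)=-60, U_yy(0)=180.
Local minima occur where both diagonal entries positive: (-1, -2), (-1, 0). Count: 2.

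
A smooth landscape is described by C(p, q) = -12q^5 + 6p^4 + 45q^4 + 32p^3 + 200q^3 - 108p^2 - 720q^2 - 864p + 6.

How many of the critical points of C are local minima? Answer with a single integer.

4

C separates as a function of p plus a function of q, so ∇C=0 decouples.
∂C/∂p = 24(p - 3)(p + 3)(p + 4) = 0 at p ∈ {-4, -3, 3}; ∂C/∂q = -60q(q - 4)(q - 2)(q + 3) = 0 at q ∈ {-3, 0, 2, 4}.
The Hessian is diagonal: diag(C_pp, C_qq). Second derivatives: C_pp(-4)=168, C_pp(-3)=-144, C_pp(3)=1008; C_qq(-3)=6300, C_qq(0)=-1440, C_qq(2)=1200, C_qq(4)=-3360.
Local minima occur where both diagonal entries positive: (-4, -3), (-4, 2), (3, -3), (3, 2). Count: 4.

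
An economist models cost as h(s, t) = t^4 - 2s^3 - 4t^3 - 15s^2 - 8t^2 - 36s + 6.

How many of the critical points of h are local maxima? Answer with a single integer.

h separates as a function of s plus a function of t, so ∇h=0 decouples.
∂h/∂s = -6(s + 2)(s + 3) = 0 at s ∈ {-3, -2}; ∂h/∂t = 4t(t - 4)(t + 1) = 0 at t ∈ {-1, 0, 4}.
The Hessian is diagonal: diag(h_ss, h_tt). Second derivatives: h_ss(-3)=6, h_ss(-2)=-6; h_tt(-1)=20, h_tt(0)=-16, h_tt(4)=80.
Local maxima occur where both diagonal entries negative: (-2, 0). Count: 1.

1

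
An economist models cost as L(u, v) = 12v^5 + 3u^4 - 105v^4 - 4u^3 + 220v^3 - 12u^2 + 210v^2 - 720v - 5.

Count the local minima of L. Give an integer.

4

L separates as a function of u plus a function of v, so ∇L=0 decouples.
∂L/∂u = 12u(u - 2)(u + 1) = 0 at u ∈ {-1, 0, 2}; ∂L/∂v = 60(v - 4)(v - 3)(v - 1)(v + 1) = 0 at v ∈ {-1, 1, 3, 4}.
The Hessian is diagonal: diag(L_uu, L_vv). Second derivatives: L_uu(-1)=36, L_uu(0)=-24, L_uu(2)=72; L_vv(-1)=-2400, L_vv(1)=720, L_vv(3)=-480, L_vv(4)=900.
Local minima occur where both diagonal entries positive: (-1, 1), (-1, 4), (2, 1), (2, 4). Count: 4.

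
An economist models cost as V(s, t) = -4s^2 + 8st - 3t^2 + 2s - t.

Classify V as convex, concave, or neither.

V is quadratic, so its Hessian is the constant matrix H = [[-8, 8], [8, -6]].
det(H) = -16, tr(H) = -14.
det(H) < 0, so H is indefinite: neither convex nor concave.

neither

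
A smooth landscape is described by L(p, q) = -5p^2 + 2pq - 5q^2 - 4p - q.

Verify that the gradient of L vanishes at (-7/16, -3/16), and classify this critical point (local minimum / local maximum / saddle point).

local maximum

∇L = (-10p + 2q - 4, 2p - 10q - 1); substituting (-7/16, -3/16) gives ∇L = (0, 0), so (-7/16, -3/16) is indeed a critical point.
The Hessian of L is constant: H = [[-10, 2], [2, -10]].
det(H) = (-10)·(-10) − 2² = 96.
det(H) > 0 and tr(H) = -20 < 0, so H is negative definite and the point is a local maximum.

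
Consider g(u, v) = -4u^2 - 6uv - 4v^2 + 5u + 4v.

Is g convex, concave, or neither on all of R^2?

g is quadratic, so its Hessian is the constant matrix H = [[-8, -6], [-6, -8]].
det(H) = 28, tr(H) = -16.
det(H) > 0 and tr(H) < 0, so H is negative definite everywhere: concave.

concave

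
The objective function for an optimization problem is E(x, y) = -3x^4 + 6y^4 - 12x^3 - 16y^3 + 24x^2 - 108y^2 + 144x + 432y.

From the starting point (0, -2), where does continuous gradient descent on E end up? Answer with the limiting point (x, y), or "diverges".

E is separable, so gradient descent decouples: x follows -∂E/∂x, y follows -∂E/∂y.
∂E/∂x = -12(x - 2)(x + 2)(x + 3); at x=0 this is 144, so x decreases.
∂E/∂y = 24(y - 3)(y - 2)(y + 3); at y=-2 this is 480, so y decreases.
x converges to its nearest critical value -2 (a local min of the x-part); y converges to -3. The iterate converges to (-2, -3).

(-2, -3)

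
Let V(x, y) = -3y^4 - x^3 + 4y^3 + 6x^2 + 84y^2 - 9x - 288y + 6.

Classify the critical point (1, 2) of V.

The mixed partial ∂²V/∂x∂y is 0, so the Hessian at any point is diag(V_xx, V_yy) = diag(6(-x + 2), 12(-3y^2 + 2y + 14)).
At (1, 2): H = diag(6, 72).
Both eigenvalues are positive, so H is positive definite: a local minimum.

local minimum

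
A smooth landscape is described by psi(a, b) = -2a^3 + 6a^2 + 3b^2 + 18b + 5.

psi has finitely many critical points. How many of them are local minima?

psi separates as a function of a plus a function of b, so ∇psi=0 decouples.
∂psi/∂a = -6a(a - 2) = 0 at a ∈ {0, 2}; ∂psi/∂b = 6(b + 3) = 0 at b ∈ {-3}.
The Hessian is diagonal: diag(psi_aa, psi_bb). Second derivatives: psi_aa(0)=12, psi_aa(2)=-12; psi_bb(-3)=6.
Local minima occur where both diagonal entries positive: (0, -3). Count: 1.

1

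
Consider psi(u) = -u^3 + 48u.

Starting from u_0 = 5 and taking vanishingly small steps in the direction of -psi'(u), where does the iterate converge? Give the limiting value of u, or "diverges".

psi'(u) = -3(u - 4)(u + 4), so psi'(5) = -27.
Gradient descent moves in the -psi' direction, i.e. u is increasing.
There is no critical point above u=5, and psi' keeps the same sign, so the iterate runs off to +∞.

diverges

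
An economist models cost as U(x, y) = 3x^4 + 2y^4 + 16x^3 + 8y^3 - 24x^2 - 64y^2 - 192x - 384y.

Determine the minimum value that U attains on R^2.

-1840

U(x,y) separates as P(x) + Q(y), so its minimum is min P + min Q.
P'(x) = 12(x - 2)(x + 2)(x + 4) vanishes at x ∈ {-4, -2, 2}; Q'(y) = 8(y - 4)(y + 3)(y + 4) vanishes at y ∈ {-4, -3, 4}.
Local minima of P (where P''>0): P(-4)=128, P(2)=-304. Local minima of Q: Q(-4)=512, Q(4)=-1536.
So the global minimum of U is P(2) + Q(4) = -304 − 1536 = -1840, attained at (2, 4).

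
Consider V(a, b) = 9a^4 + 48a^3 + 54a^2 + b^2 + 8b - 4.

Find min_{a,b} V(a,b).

V(a,b) separates as P(a) + Q(b) − 4, so its minimum is min P + min Q − 4.
P'(a) = 36a(a + 1)(a + 3) vanishes at a ∈ {-3, -1, 0}; Q'(b) = 2b + 8 vanishes at b ∈ {-4}.
Local minima of P (where P''>0): P(-3)=-81, P(0)=0. Local minima of Q: Q(-4)=-16.
So the global minimum of V is P(-3) + Q(-4) − 4 = -81 − 16 − 4 = -101, attained at (-3, -4).

-101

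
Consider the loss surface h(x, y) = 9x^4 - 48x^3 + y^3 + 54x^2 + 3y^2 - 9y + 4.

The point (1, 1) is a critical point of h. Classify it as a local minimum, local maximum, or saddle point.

saddle point

The mixed partial ∂²h/∂x∂y is 0, so the Hessian at any point is diag(h_xx, h_yy) = diag(36(3x^2 - 8x + 3), 6(y + 1)).
At (1, 1): H = diag(-72, 12).
The eigenvalues have opposite signs, so H is indefinite: a saddle point.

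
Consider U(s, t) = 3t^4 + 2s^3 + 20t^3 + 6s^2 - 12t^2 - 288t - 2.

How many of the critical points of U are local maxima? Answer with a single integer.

U separates as a function of s plus a function of t, so ∇U=0 decouples.
∂U/∂s = 6s(s + 2) = 0 at s ∈ {-2, 0}; ∂U/∂t = 12(t - 2)(t + 3)(t + 4) = 0 at t ∈ {-4, -3, 2}.
The Hessian is diagonal: diag(U_ss, U_tt). Second derivatives: U_ss(-2)=-12, U_ss(0)=12; U_tt(-4)=72, U_tt(-3)=-60, U_tt(2)=360.
Local maxima occur where both diagonal entries negative: (-2, -3). Count: 1.

1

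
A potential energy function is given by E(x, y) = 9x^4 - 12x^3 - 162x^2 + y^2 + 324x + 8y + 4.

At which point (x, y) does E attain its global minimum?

E(x,y) separates as P(x) + Q(y) + 4, so its minimum is min P + min Q + 4.
P'(x) = 36(x - 3)(x - 1)(x + 3) vanishes at x ∈ {-3, 1, 3}; Q'(y) = 2y + 8 vanishes at y ∈ {-4}.
Local minima of P (where P''>0): P(-3)=-1377, P(3)=-81. Local minima of Q: Q(-4)=-16.
So the global minimum of E is P(-3) + Q(-4) + 4 = -1377 − 16 + 4 = -1389, attained at (-3, -4).

(-3, -4)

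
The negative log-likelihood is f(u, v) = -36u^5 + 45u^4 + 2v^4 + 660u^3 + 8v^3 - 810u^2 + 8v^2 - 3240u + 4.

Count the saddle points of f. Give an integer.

6

f separates as a function of u plus a function of v, so ∇f=0 decouples.
∂f/∂u = -180(u - 3)(u - 2)(u + 1)(u + 3) = 0 at u ∈ {-3, -1, 2, 3}; ∂f/∂v = 8v(v + 1)(v + 2) = 0 at v ∈ {-2, -1, 0}.
The Hessian is diagonal: diag(f_uu, f_vv). Second derivatives: f_uu(-3)=10800, f_uu(-1)=-4320, f_uu(2)=2700, f_uu(3)=-4320; f_vv(-2)=16, f_vv(-1)=-8, f_vv(0)=16.
Saddle points occur where the two diagonal entries have opposite signs: (-3, -1), (-1, -2), (-1, 0), (2, -1), (3, -2), (3, 0). Count: 6.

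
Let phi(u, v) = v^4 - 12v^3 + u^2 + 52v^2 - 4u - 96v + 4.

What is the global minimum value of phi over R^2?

phi(u,v) separates as P(u) + Q(v) + 4, so its minimum is min P + min Q + 4.
P'(u) = 2u - 4 vanishes at u ∈ {2}; Q'(v) = 4(v - 4)(v - 3)(v - 2) vanishes at v ∈ {2, 3, 4}.
Local minima of P (where P''>0): P(2)=-4. Local minima of Q: Q(2)=-64, Q(4)=-64.
So the global minimum of phi is P(2) + Q(2) + 4 = -4 − 64 + 4 = -64, attained at (2, 2).

-64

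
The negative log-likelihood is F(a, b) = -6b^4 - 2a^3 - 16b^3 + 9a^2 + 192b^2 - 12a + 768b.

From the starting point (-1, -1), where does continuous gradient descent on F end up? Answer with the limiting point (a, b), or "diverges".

F is separable, so gradient descent decouples: a follows -∂F/∂a, b follows -∂F/∂b.
∂F/∂a = -6(a - 2)(a - 1); at a=-1 this is -36, so a increases.
∂F/∂b = -24(b - 4)(b + 2)(b + 4); at b=-1 this is 360, so b decreases.
a converges to its nearest critical value 1 (a local min of the a-part); b converges to -2. The iterate converges to (1, -2).

(1, -2)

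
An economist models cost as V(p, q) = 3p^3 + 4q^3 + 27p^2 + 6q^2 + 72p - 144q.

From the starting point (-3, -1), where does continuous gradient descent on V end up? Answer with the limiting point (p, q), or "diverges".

V is separable, so gradient descent decouples: p follows -∂V/∂p, q follows -∂V/∂q.
∂V/∂p = 9(p + 2)(p + 4); at p=-3 this is -9, so p increases.
∂V/∂q = 12(q - 3)(q + 4); at q=-1 this is -144, so q increases.
p converges to its nearest critical value -2 (a local min of the p-part); q converges to 3. The iterate converges to (-2, 3).

(-2, 3)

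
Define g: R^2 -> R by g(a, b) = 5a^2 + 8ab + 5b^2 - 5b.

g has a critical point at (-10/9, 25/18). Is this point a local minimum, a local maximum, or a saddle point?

local minimum

The Hessian of g is constant: H = [[10, 8], [8, 10]].
det(H) = 10·10 − 8² = 36.
det(H) > 0 and tr(H) = 20 > 0, so H is positive definite and the point is a local minimum.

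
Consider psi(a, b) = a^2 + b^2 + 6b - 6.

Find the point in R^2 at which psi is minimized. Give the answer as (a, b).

(0, -3)

psi(a,b) separates as P(a) + Q(b) − 6, so its minimum is min P + min Q − 6.
P'(a) = 2a vanishes at a ∈ {0}; Q'(b) = 2b + 6 vanishes at b ∈ {-3}.
Local minima of P (where P''>0): P(0)=0. Local minima of Q: Q(-3)=-9.
So the global minimum of psi is P(0) + Q(-3) − 6 = 0 − 9 − 6 = -15, attained at (0, -3).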